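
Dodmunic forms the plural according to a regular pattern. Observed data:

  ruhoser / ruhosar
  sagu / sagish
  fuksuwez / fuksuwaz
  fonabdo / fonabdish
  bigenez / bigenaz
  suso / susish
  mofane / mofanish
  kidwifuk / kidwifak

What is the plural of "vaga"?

"vaga" ends in a vowel. The stems ending in a vowel (suso → susish, fonabdo → fonabdish, mofane → mofanish) drop the final letter and add -ish.
So vaga → vagish.

vagish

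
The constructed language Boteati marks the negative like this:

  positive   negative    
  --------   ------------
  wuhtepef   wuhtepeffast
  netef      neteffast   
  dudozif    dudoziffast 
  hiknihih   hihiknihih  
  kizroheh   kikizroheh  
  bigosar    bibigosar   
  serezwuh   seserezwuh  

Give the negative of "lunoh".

lulunoh

"lunoh" ends in -h. The stems ending in -h (hiknihih → hihiknihih, kizroheh → kikizroheh, serezwuh → seserezwuh) repeat the first consonant+vowel as a prefix.
The other pattern: stems ending in -f double the final consonant and add -ast.
So lunoh → lulunoh.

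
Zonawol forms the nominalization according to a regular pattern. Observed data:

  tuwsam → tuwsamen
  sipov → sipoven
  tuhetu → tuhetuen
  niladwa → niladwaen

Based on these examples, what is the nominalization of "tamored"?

tamoreden

Every pair shown (tuwsam → tuwsamen, sipov → sipoven, tuhetu → tuhetuen, …) follows the same rule: add -en.
So tamored → tamoreden.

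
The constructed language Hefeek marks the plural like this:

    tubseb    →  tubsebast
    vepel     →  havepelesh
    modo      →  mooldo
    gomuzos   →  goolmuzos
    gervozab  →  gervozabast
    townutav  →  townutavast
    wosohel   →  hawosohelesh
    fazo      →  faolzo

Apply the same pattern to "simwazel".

vepel and tubseb both have last vowel 'e' yet inflect differently (havepelesh, tubsebast), so the last vowel is not what conditions the rule; the final letter is.
"simwazel" ends in -l. The stems ending in -l (vepel → havepelesh, wosohel → hawosohelesh) add ha- … -esh around the stem.
So simwazel → hasimwazelesh.

hasimwazelesh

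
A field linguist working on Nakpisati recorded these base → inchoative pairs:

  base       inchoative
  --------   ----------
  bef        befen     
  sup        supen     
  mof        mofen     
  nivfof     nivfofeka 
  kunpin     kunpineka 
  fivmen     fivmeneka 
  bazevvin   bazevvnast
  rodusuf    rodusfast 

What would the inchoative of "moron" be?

bef and nivfof both end in -f yet inflect differently (befen, nivfofeka), so the final letter is not what conditions the rule; the number of vowels is.
"moron" has 2 vowels. The stems with 2 vowels (nivfof → nivfofeka, kunpin → kunpineka, fivmen → fivmeneka) add -eka.
So moron → moroneka.

moroneka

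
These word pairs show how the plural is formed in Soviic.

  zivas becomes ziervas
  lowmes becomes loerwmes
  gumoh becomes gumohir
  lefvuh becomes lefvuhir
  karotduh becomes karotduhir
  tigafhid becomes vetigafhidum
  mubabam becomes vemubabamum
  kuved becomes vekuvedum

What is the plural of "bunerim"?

"bunerim" ends in -m. The one such stem in the data (mubabam → vemubabamum) adds ve- … -um around the stem, so the same rule applies.
So bunerim → vebunerimum.

vebunerimum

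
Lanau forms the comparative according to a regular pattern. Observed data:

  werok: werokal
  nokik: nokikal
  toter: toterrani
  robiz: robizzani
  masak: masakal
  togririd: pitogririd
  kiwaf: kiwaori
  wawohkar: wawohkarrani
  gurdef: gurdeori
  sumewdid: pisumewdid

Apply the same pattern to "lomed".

"lomed" ends in -d. The stems ending in -d (sumewdid → pisumewdid, togririd → pitogririd) add the prefix pi-.
So lomed → pilomed.

pilomed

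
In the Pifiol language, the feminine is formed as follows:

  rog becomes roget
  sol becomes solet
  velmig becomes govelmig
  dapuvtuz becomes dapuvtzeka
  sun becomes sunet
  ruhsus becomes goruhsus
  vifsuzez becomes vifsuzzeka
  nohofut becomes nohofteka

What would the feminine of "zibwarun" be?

zibwarneka

rog and velmig both end in -g yet inflect differently (roget, govelmig), so the final letter is not what conditions the rule; the number of vowels is.
"zibwarun" has 3 vowels. The stems with 3 vowels (vifsuzez → vifsuzzeka, dapuvtuz → dapuvtzeka, nohofut → nohofteka) delete the last vowel and add -eka.
The other patterns: stems with 1 vowel add -et; stems with 2 vowels add the prefix go-.
So zibwarun → zibwarneka.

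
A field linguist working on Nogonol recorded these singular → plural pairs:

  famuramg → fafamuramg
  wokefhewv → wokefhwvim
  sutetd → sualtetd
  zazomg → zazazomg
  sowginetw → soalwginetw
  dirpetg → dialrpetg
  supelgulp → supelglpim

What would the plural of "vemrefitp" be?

vealmrefitp

"vemrefitp" has second-to-last letter 't'. The stems whose second-to-last letter is 't' (dirpetg → dialrpetg, sutetd → sualtetd, sowginetw → soalwginetw) insert -al- after the first vowel.
So vemrefitp → vealmrefitp.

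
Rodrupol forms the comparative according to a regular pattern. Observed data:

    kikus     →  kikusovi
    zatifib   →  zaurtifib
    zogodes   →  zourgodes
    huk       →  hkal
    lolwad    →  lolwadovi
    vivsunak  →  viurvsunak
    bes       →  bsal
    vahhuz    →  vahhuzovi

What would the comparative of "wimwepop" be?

bes and kikus both end in -s yet inflect differently (bsal, kikusovi), so the final letter is not what conditions the rule; the number of vowels is.
"wimwepop" has 3 vowels. The stems with 3 vowels (zatifib → zaurtifib, vivsunak → viurvsunak, zogodes → zourgodes) insert -ur- after the first vowel.
So wimwepop → wiurmwepop.

wiurmwepop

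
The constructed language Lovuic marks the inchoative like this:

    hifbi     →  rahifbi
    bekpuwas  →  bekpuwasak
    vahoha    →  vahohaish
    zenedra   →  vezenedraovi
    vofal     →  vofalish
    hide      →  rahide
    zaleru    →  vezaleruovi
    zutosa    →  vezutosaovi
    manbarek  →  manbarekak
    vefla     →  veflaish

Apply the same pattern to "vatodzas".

"vatodzas" begins with v-. The stems beginning with v- (vofal → vofalish, vahoha → vahohaish, vefla → veflaish) add -ish.
The other patterns: stems beginning with h- add the prefix ra-; stems beginning with z- add ve- … -ovi around the stem; stems beginning with b- or m- add -ak.
So vatodzas → vatodzasish.

vatodzasish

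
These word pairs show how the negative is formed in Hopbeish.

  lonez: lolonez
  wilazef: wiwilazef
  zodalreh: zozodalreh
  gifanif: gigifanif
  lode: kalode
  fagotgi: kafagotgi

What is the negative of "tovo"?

katovo

lonez and lode both have last vowel 'e' yet inflect differently (lolonez, kalode), so the last vowel is not what conditions the rule; whether the stem ends in a vowel or a consonant is.
"tovo" ends in a vowel. The stems ending in a vowel (lode → kalode, fagotgi → kafagotgi) add the prefix ka-.
So tovo → katovo.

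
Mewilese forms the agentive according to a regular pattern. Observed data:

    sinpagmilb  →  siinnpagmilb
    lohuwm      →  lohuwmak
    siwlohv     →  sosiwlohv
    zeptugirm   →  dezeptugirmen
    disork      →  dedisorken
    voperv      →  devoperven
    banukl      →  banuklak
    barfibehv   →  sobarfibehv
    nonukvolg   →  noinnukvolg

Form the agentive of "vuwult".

vuinwult

voperv and barfibehv both end in -v yet inflect differently (devoperven, sobarfibehv), so the final letter is not what conditions the rule; the second-to-last letter is.
"vuwult" has second-to-last letter 'l'. The stems whose second-to-last letter is 'l' (sinpagmilb → siinnpagmilb, nonukvolg → noinnukvolg) insert -in- after the first vowel.
So vuwult → vuinwult.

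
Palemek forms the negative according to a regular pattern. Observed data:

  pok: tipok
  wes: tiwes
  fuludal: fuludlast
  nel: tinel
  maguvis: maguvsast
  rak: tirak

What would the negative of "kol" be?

nel and fuludal both end in -l yet inflect differently (tinel, fuludlast), so the final letter is not what conditions the rule; the number of vowels is.
"kol" has 1 vowel. The stems with 1 vowel (nel → tinel, rak → tirak, wes → tiwes) add the prefix ti-.
The other pattern: stems with 3 vowels delete the last vowel and add -ast.
So kol → tikol.

tikol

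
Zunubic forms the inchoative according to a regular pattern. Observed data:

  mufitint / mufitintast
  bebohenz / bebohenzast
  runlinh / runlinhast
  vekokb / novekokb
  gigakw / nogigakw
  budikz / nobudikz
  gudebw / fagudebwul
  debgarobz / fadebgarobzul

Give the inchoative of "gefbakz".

nogefbakz

bebohenz and budikz both end in -z yet inflect differently (bebohenzast, nobudikz), so the final letter is not what conditions the rule; the second-to-last letter is.
"gefbakz" has second-to-last letter 'k'. The stems whose second-to-last letter is 'k' (vekokb → novekokb, gigakw → nogigakw, budikz → nobudikz) add the prefix no-.
So gefbakz → nogefbakz.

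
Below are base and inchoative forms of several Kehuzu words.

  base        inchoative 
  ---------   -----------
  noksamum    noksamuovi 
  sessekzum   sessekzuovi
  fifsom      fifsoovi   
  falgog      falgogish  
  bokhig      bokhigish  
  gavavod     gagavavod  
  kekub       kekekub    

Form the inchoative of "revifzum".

revifzuovi

fifsom and falgog both have last vowel 'o' yet inflect differently (fifsoovi, falgogish), so the last vowel is not what conditions the rule; the final letter is.
"revifzum" ends in -m. The stems ending in -m (noksamum → noksamuovi, sessekzum → sessekzuovi, fifsom → fifsoovi) drop the final letter and add -ovi.
The other patterns: stems ending in -g add -ish; stems ending in -b or -d repeat the first consonant+vowel as a prefix.
So revifzum → revifzuovi.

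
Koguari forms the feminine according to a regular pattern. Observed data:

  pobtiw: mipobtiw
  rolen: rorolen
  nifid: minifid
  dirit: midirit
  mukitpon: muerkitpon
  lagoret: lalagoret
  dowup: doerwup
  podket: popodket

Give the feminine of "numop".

nuermop

lagoret and dirit both end in -t yet inflect differently (lalagoret, midirit), so the final letter is not what conditions the rule; the last vowel is.
"numop" has last vowel 'o'. The one such stem in the data (mukitpon → muerkitpon) inserts -er- after the first vowel (as does dowup), so the same rule applies.
The other patterns: stems whose last vowel is 'e' repeat the first consonant+vowel as a prefix; stems whose last vowel is 'i' add the prefix mi-.
So numop → nuermop.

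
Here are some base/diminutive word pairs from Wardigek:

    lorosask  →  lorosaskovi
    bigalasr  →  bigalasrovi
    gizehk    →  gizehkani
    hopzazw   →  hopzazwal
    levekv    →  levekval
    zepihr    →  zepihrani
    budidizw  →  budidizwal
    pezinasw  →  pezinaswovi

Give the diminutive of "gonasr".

gonasrovi

zepihr and bigalasr both end in -r yet inflect differently (zepihrani, bigalasrovi), so the final letter is not what conditions the rule; the second-to-last letter is.
"gonasr" has second-to-last letter 's'. The stems whose second-to-last letter is 's' (bigalasr → bigalasrovi, pezinasw → pezinaswovi, lorosask → lorosaskovi) add -ovi.
So gonasr → gonasrovi.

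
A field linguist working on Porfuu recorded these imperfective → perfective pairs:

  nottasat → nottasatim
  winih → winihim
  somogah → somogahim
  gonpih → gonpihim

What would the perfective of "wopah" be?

wopahim

Every pair shown (nottasat → nottasatim, winih → winihim, somogah → somogahim, …) follows the same rule: add -im.
So wopah → wopahim.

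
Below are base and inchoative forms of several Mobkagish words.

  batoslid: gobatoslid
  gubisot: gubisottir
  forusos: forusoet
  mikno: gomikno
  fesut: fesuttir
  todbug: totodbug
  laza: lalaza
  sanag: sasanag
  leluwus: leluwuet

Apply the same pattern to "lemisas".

leluwus and fesut both have last vowel 'u' yet inflect differently (leluwuet, fesuttir), so the last vowel is not what conditions the rule; the final letter is.
"lemisas" ends in -s. The stems ending in -s (forusos → forusoet, leluwus → leluwuet) drop the final letter and add -et.
So lemisas → lemisaet.

lemisaet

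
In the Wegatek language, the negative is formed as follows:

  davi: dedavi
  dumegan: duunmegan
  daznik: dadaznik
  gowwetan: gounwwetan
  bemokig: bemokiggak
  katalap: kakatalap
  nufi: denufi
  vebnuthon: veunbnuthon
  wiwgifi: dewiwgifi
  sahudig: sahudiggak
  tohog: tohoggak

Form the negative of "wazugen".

davi and sahudig both have last vowel 'i' yet inflect differently (dedavi, sahudiggak), so the last vowel is not what conditions the rule; the final letter is.
"wazugen" ends in -n. The stems ending in -n (vebnuthon → veunbnuthon, dumegan → duunmegan, gowwetan → gounwwetan) insert -un- after the first vowel.
The other patterns: stems ending in -i add the prefix de-; stems ending in -g double the final consonant and add -ak; stems ending in -k or -p repeat the first consonant+vowel as a prefix.
So wazugen → waunzugen.

waunzugen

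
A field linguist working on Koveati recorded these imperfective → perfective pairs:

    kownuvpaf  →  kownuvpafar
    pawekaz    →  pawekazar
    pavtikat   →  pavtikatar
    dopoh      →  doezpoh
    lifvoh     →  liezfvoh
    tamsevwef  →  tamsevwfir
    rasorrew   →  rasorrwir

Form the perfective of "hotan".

hotanar

kownuvpaf and tamsevwef both end in -f yet inflect differently (kownuvpafar, tamsevwfir), so the final letter is not what conditions the rule; the last vowel is.
"hotan" has last vowel 'a'. The stems whose last vowel is 'a' (kownuvpaf → kownuvpafar, pawekaz → pawekazar, pavtikat → pavtikatar) add -ar.
So hotan → hotanar.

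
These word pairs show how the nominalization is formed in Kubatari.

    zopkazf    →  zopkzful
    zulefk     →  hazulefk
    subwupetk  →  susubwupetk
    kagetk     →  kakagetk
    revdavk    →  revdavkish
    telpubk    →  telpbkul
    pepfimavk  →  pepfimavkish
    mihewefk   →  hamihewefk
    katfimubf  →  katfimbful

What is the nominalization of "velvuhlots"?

vevelvuhlots

kagetk and mihewefk both end in -k yet inflect differently (kakagetk, hamihewefk), so the final letter is not what conditions the rule; the second-to-last letter is.
"velvuhlots" has second-to-last letter 't'. The stems whose second-to-last letter is 't' (kagetk → kakagetk, subwupetk → susubwupetk) repeat the first consonant+vowel as a prefix.
The other patterns: stems whose second-to-last letter is 'f' add the prefix ha-; stems whose second-to-last letter is 'v' add -ish; stems whose second-to-last letter is 'b' or 'z' delete the last vowel and add -ul.
So velvuhlots → vevelvuhlots.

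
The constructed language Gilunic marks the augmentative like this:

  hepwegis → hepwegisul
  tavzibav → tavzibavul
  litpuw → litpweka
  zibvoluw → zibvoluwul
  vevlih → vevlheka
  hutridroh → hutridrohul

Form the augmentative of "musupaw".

vevlih and hutridroh both end in -h yet inflect differently (vevlheka, hutridrohul), so the final letter is not what conditions the rule; the number of vowels is.
"musupaw" has 3 vowels. The stems with 3 vowels (hutridroh → hutridrohul, tavzibav → tavzibavul, zibvoluw → zibvoluwul) add -ul.
The other pattern: stems with 2 vowels delete the last vowel and add -eka.
So musupaw → musupawul.

musupawul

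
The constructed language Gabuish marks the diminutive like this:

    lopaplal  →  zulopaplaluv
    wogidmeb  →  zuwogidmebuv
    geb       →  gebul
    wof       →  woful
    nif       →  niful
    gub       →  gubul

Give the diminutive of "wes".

geb and wogidmeb both end in -b yet inflect differently (gebul, zuwogidmebuv), so the final letter is not what conditions the rule; the number of vowels is.
"wes" has 1 vowel. The stems with 1 vowel (nif → niful, geb → gebul, wof → woful) add -ul.
The other pattern: stems with 3 vowels add zu- … -uv around the stem.
So wes → wesul.

wesul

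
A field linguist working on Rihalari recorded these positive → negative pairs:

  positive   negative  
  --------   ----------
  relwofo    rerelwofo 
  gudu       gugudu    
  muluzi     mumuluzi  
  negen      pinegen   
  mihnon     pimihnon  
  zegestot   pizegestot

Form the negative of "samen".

pisamen

relwofo and mihnon both have last vowel 'o' yet inflect differently (rerelwofo, pimihnon), so the last vowel is not what conditions the rule; whether the stem ends in a vowel or a consonant is.
"samen" ends in a consonant. The stems ending in a consonant (negen → pinegen, mihnon → pimihnon, zegestot → pizegestot) add the prefix pi-.
The other pattern: stems ending in a vowel repeat the first consonant+vowel as a prefix.
So samen → pisamen.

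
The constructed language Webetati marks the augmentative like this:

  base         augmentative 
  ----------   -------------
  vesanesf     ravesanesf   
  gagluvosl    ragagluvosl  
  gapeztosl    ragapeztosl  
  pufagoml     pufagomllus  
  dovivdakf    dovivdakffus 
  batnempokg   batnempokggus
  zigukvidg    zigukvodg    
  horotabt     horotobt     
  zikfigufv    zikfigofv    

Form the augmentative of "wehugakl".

wehugakllus

"wehugakl" has second-to-last letter 'k'. The stems whose second-to-last letter is 'k' (dovivdakf → dovivdakffus, batnempokg → batnempokggus) double the final consonant and add -us.
The other patterns: stems whose second-to-last letter is 's' add the prefix ra-; stems whose second-to-last letter is 'b', 'd' or 'f' change the last vowel to 'o'.
So wehugakl → wehugakllus.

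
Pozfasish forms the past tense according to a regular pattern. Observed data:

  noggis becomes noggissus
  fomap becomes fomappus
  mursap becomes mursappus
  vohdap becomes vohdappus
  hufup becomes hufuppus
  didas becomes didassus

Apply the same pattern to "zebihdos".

zebihdossus

Every pair shown (noggis → noggissus, fomap → fomappus, mursap → mursappus, …) follows the same rule: double the final consonant and add -us.
So zebihdos → zebihdossus.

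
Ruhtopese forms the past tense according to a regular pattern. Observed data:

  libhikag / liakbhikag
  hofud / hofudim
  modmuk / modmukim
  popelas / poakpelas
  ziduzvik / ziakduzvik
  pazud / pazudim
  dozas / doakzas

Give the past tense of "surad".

suakrad

modmuk and ziduzvik both end in -k yet inflect differently (modmukim, ziakduzvik), so the final letter is not what conditions the rule; the last vowel is.
"surad" has last vowel 'a'. The stems whose last vowel is 'a' (libhikag → liakbhikag, dozas → doakzas, popelas → poakpelas) insert -ak- after the first vowel.
The other pattern: stems whose last vowel is 'u' add -im.
So surad → suakrad.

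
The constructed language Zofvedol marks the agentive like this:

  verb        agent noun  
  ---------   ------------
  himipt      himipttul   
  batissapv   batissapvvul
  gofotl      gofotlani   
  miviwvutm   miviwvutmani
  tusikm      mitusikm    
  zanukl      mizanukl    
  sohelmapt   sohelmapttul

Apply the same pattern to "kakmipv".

tusikm and miviwvutm both end in -m yet inflect differently (mitusikm, miviwvutmani), so the final letter is not what conditions the rule; the second-to-last letter is.
"kakmipv" has second-to-last letter 'p'. The stems whose second-to-last letter is 'p' (batissapv → batissapvvul, himipt → himipttul, sohelmapt → sohelmapttul) double the final consonant and add -ul.
So kakmipv → kakmipvvul.

kakmipvvul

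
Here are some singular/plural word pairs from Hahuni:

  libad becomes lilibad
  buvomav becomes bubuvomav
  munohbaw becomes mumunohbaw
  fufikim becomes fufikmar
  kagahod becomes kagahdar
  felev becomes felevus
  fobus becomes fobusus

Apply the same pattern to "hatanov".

hatanvar

"hatanov" has last vowel 'o'. The one such stem in the data (kagahod → kagahdar) deletes the last vowel and adds -ar (as does fufikim), so the same rule applies.
The other patterns: stems whose last vowel is 'a' repeat the first consonant+vowel as a prefix; stems whose last vowel is 'e' or 'u' add -us.
So hatanov → hatanvar.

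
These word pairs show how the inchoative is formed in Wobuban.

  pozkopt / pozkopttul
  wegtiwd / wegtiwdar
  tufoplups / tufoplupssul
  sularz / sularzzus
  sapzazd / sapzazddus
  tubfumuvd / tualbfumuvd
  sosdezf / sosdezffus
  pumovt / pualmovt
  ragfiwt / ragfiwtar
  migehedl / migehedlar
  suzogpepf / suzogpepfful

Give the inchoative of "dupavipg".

"dupavipg" has second-to-last letter 'p'. The stems whose second-to-last letter is 'p' (tufoplups → tufoplupssul, pozkopt → pozkopttul, suzogpepf → suzogpepfful) double the final consonant and add -ul.
The other patterns: stems whose second-to-last letter is 'd' or 'w' add -ar; stems whose second-to-last letter is 'v' insert -al- after the first vowel; stems whose second-to-last letter is 'r' or 'z' double the final consonant and add -us.
So dupavipg → dupavipggul.

dupavipggul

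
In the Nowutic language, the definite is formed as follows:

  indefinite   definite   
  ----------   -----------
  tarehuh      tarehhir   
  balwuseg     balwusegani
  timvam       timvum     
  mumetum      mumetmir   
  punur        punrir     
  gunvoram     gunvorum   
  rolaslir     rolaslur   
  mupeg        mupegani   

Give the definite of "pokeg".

pokegani

mumetum and gunvoram both end in -m yet inflect differently (mumetmir, gunvorum), so the final letter is not what conditions the rule; the last vowel is.
"pokeg" has last vowel 'e'. The stems whose last vowel is 'e' (mupeg → mupegani, balwuseg → balwusegani) add -ani.
So pokeg → pokegani.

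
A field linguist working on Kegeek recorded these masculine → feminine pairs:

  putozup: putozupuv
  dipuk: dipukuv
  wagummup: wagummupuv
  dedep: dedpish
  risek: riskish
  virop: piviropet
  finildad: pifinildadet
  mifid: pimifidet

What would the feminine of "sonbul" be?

"sonbul" has last vowel 'u'. The stems whose last vowel is 'u' (putozup → putozupuv, dipuk → dipukuv, wagummup → wagummupuv) add -uv.
So sonbul → sonbuluv.

sonbuluv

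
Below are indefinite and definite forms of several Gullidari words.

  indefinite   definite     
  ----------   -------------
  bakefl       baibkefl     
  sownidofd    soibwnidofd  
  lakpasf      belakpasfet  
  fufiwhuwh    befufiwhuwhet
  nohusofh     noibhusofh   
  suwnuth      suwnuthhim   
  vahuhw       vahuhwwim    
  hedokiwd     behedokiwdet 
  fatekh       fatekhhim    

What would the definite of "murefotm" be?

hedokiwd and sownidofd both end in -d yet inflect differently (behedokiwdet, soibwnidofd), so the final letter is not what conditions the rule; the second-to-last letter is.
"murefotm" has second-to-last letter 't'. The one such stem in the data (suwnuth → suwnuthhim) doubles the final consonant and adds -im (as do vahuhw, fatekh), so the same rule applies.
So murefotm → murefotmmim.

murefotmmim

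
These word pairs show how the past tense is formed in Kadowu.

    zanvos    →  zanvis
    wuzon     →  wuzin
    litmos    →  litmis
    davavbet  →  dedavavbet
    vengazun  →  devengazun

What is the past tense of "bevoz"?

beviz

wuzon and vengazun both end in -n yet inflect differently (wuzin, devengazun), so the final letter is not what conditions the rule; the last vowel is.
"bevoz" has last vowel 'o'. The stems whose last vowel is 'o' (zanvos → zanvis, wuzon → wuzin, litmos → litmis) change the last vowel to 'i'.
So bevoz → beviz.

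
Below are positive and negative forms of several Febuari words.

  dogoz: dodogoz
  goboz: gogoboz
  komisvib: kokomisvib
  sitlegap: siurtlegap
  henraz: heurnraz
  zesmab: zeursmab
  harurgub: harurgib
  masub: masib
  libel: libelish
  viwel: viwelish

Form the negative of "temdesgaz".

teurmdesgaz

dogoz and henraz both end in -z yet inflect differently (dodogoz, heurnraz), so the final letter is not what conditions the rule; the last vowel is.
"temdesgaz" has last vowel 'a'. The stems whose last vowel is 'a' (sitlegap → siurtlegap, henraz → heurnraz, zesmab → zeursmab) insert -ur- after the first vowel.
The other patterns: stems whose last vowel is 'i' or 'o' repeat the first consonant+vowel as a prefix; stems whose last vowel is 'u' change the last vowel to 'i'; stems whose last vowel is 'e' add -ish.
So temdesgaz → teurmdesgaz.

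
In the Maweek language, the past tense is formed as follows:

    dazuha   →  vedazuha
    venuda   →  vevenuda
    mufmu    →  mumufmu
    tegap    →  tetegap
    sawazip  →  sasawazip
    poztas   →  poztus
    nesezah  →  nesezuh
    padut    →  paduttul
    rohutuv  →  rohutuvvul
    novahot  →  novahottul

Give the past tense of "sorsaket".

dazuha and tegap both have last vowel 'a' yet inflect differently (vedazuha, tetegap), so the last vowel is not what conditions the rule; the final letter is.
"sorsaket" ends in -t. The stems ending in -t (padut → paduttul, novahot → novahottul) double the final consonant and add -ul.
So sorsaket → sorsakettul.

sorsakettul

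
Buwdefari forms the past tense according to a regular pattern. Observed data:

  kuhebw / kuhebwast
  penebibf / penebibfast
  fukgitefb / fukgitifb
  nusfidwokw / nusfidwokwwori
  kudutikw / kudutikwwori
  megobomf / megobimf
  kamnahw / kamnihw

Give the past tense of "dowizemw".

kudutikw and kuhebw both end in -w yet inflect differently (kudutikwwori, kuhebwast), so the final letter is not what conditions the rule; the second-to-last letter is.
"dowizemw" has second-to-last letter 'm'. The one such stem in the data (megobomf → megobimf) changes the last vowel to 'i' (as do kamnahw, fukgitefb), so the same rule applies.
The other patterns: stems whose second-to-last letter is 'k' double the final consonant and add -ori; stems whose second-to-last letter is 'b' add -ast.
So dowizemw → dowizimw.

dowizimw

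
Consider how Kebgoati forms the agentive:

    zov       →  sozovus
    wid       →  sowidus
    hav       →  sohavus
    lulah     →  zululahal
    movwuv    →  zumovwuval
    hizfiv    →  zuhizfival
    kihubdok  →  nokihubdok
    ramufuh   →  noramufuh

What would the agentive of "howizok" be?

zov and movwuv both end in -v yet inflect differently (sozovus, zumovwuval), so the final letter is not what conditions the rule; the number of vowels is.
"howizok" has 3 vowels. The stems with 3 vowels (kihubdok → nokihubdok, ramufuh → noramufuh) add the prefix no-.
So howizok → nohowizok.

nohowizok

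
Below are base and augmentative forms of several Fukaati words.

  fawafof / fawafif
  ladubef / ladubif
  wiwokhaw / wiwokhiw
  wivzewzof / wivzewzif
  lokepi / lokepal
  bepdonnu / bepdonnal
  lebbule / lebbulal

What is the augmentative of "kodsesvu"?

"kodsesvu" ends in a vowel. The stems ending in a vowel (lokepi → lokepal, bepdonnu → bepdonnal, lebbule → lebbulal) drop the final letter and add -al.
So kodsesvu → kodsesval.

kodsesval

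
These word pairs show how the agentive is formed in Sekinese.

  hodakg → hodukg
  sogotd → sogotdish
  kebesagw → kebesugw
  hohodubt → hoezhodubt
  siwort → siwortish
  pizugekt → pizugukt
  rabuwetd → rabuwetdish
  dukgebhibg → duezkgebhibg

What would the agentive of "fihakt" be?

pizugekt and hohodubt both end in -t yet inflect differently (pizugukt, hoezhodubt), so the final letter is not what conditions the rule; the second-to-last letter is.
"fihakt" has second-to-last letter 'k'. The stems whose second-to-last letter is 'k' (pizugekt → pizugukt, hodakg → hodukg) change the last vowel to 'u'.
So fihakt → fihukt.

fihukt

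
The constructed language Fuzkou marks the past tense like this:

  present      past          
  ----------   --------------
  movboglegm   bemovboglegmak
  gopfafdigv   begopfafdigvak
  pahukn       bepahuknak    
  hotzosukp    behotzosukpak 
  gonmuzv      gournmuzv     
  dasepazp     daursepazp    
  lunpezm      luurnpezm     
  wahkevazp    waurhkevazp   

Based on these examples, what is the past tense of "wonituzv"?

gopfafdigv and gonmuzv both end in -v yet inflect differently (begopfafdigvak, gournmuzv), so the final letter is not what conditions the rule; the second-to-last letter is.
"wonituzv" has second-to-last letter 'z'. The stems whose second-to-last letter is 'z' (gonmuzv → gournmuzv, dasepazp → daursepazp, lunpezm → luurnpezm) insert -ur- after the first vowel.
The other pattern: stems whose second-to-last letter is 'g' or 'k' add be- … -ak around the stem.
So wonituzv → wournituzv.

wournituzv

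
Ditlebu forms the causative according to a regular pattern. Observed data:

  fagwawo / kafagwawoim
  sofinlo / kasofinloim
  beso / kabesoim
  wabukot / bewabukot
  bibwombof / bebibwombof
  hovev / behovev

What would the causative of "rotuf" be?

berotuf

fagwawo and wabukot both have last vowel 'o' yet inflect differently (kafagwawoim, bewabukot), so the last vowel is not what conditions the rule; the final letter is.
"rotuf" ends in -f. The one such stem in the data (bibwombof → bebibwombof) adds the prefix be-, so the same rule applies.
The other pattern: stems ending in -o add ka- … -im around the stem.
So rotuf → berotuf.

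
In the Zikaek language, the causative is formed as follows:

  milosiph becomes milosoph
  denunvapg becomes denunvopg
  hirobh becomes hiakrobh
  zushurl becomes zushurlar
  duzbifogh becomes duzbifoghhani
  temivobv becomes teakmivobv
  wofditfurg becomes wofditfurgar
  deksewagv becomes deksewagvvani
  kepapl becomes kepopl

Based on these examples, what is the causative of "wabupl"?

wabopl

"wabupl" has second-to-last letter 'p'. The stems whose second-to-last letter is 'p' (denunvapg → denunvopg, milosiph → milosoph, kepapl → kepopl) change the last vowel to 'o'.
So wabupl → wabopl.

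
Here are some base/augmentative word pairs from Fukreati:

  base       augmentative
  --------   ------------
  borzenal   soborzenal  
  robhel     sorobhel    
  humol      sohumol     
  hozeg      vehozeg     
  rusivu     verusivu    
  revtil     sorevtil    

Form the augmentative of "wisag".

hozeg and robhel both have last vowel 'e' yet inflect differently (vehozeg, sorobhel), so the last vowel is not what conditions the rule; the final letter is.
"wisag" ends in -g. The one such stem in the data (hozeg → vehozeg) adds the prefix ve-, so the same rule applies.
The other pattern: stems ending in -l add the prefix so-.
So wisag → vewisag.

vewisag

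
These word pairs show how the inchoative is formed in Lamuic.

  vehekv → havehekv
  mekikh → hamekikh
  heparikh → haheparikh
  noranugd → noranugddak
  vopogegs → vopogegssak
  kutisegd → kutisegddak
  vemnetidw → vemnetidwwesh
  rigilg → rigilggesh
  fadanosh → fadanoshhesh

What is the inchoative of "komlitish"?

komlitishhesh

mekikh and fadanosh both end in -h yet inflect differently (hamekikh, fadanoshhesh), so the final letter is not what conditions the rule; the second-to-last letter is.
"komlitish" has second-to-last letter 's'. The one such stem in the data (fadanosh → fadanoshhesh) doubles the final consonant and adds -esh (as do vemnetidw, rigilg), so the same rule applies.
So komlitish → komlitishhesh.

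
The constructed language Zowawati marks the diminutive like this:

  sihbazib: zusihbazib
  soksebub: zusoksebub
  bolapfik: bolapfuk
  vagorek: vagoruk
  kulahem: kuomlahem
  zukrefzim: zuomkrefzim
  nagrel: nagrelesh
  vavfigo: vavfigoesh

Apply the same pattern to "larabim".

sihbazib and bolapfik both have last vowel 'i' yet inflect differently (zusihbazib, bolapfuk), so the last vowel is not what conditions the rule; the final letter is.
"larabim" ends in -m. The stems ending in -m (kulahem → kuomlahem, zukrefzim → zuomkrefzim) insert -om- after the first vowel.
So larabim → laomrabim.

laomrabim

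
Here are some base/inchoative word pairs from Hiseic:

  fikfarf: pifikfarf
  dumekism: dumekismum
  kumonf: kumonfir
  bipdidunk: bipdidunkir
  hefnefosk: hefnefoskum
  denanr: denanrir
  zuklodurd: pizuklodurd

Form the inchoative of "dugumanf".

bipdidunk and hefnefosk both end in -k yet inflect differently (bipdidunkir, hefnefoskum), so the final letter is not what conditions the rule; the second-to-last letter is.
"dugumanf" has second-to-last letter 'n'. The stems whose second-to-last letter is 'n' (denanr → denanrir, kumonf → kumonfir, bipdidunk → bipdidunkir) add -ir.
The other patterns: stems whose second-to-last letter is 's' add -um; stems whose second-to-last letter is 'r' add the prefix pi-.
So dugumanf → dugumanfir.

dugumanfir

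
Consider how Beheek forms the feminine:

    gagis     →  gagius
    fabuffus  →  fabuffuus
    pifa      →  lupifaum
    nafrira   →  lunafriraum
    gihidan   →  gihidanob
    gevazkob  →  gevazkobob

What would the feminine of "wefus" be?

"wefus" ends in -s. The stems ending in -s (gagis → gagius, fabuffus → fabuffuus) drop the final letter and add -us.
The other patterns: stems ending in -a add lu- … -um around the stem; stems ending in -b or -n add -ob.
So wefus → wefuus.

wefuus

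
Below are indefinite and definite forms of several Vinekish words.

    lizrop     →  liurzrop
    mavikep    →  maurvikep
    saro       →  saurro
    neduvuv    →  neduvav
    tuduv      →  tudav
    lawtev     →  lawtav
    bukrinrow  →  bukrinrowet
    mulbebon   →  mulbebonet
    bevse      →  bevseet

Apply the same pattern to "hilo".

hiurlo

"hilo" ends in -o. The one such stem in the data (saro → saurro) inserts -ur- after the first vowel (as do lizrop, mavikep), so the same rule applies.
So hilo → hiurlo.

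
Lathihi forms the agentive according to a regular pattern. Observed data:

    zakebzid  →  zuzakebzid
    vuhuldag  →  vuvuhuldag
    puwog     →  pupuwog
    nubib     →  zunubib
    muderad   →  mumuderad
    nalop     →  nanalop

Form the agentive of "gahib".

zugahib

zakebzid and muderad both end in -d yet inflect differently (zuzakebzid, mumuderad), so the final letter is not what conditions the rule; the last vowel is.
"gahib" has last vowel 'i'. The stems whose last vowel is 'i' (nubib → zunubib, zakebzid → zuzakebzid) add the prefix zu-.
So gahib → zugahib.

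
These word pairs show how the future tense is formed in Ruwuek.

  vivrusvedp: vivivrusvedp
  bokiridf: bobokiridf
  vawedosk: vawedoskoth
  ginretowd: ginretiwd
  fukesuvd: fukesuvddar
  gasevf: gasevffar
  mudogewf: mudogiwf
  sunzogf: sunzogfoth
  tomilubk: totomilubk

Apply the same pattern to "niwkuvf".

bokiridf and gasevf both end in -f yet inflect differently (bobokiridf, gasevffar), so the final letter is not what conditions the rule; the second-to-last letter is.
"niwkuvf" has second-to-last letter 'v'. The stems whose second-to-last letter is 'v' (gasevf → gasevffar, fukesuvd → fukesuvddar) double the final consonant and add -ar.
The other patterns: stems whose second-to-last letter is 'b' or 'd' repeat the first consonant+vowel as a prefix; stems whose second-to-last letter is 'w' change the last vowel to 'i'; stems whose second-to-last letter is 'g' or 's' add -oth.
So niwkuvf → niwkuvffar.

niwkuvffar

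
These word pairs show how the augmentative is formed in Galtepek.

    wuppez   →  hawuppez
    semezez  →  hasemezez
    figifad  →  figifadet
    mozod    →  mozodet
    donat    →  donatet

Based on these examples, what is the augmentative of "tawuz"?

hatawuz

"tawuz" ends in -z. The stems ending in -z (wuppez → hawuppez, semezez → hasemezez) add the prefix ha-.
The other pattern: stems ending in -d or -t add -et.
So tawuz → hatawuz.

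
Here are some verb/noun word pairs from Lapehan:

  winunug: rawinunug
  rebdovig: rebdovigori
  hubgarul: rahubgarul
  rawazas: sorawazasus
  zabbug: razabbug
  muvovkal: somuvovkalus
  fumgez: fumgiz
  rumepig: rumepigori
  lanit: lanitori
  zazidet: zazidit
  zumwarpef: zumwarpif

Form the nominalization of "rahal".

sorahalus

"rahal" has last vowel 'a'. The stems whose last vowel is 'a' (muvovkal → somuvovkalus, rawazas → sorawazasus) add so- … -us around the stem.
So rahal → sorahalus.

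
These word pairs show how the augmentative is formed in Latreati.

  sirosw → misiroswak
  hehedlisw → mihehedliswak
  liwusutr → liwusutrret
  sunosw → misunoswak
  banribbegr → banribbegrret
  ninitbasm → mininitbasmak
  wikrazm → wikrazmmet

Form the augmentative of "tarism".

ninitbasm and wikrazm both end in -m yet inflect differently (mininitbasmak, wikrazmmet), so the final letter is not what conditions the rule; the second-to-last letter is.
"tarism" has second-to-last letter 's'. The stems whose second-to-last letter is 's' (ninitbasm → mininitbasmak, sirosw → misiroswak, sunosw → misunoswak) add mi- … -ak around the stem.
So tarism → mitarismak.

mitarismak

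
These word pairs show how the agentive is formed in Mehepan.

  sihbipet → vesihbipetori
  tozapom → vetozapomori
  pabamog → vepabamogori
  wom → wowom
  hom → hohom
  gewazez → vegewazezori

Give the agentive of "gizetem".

vegizetemori

"gizetem" has 3 vowels. The stems with 3 vowels (sihbipet → vesihbipetori, pabamog → vepabamogori, tozapom → vetozapomori) add ve- … -ori around the stem.
The other pattern: stems with 1 vowel repeat the first consonant+vowel as a prefix.
So gizetem → vegizetemori.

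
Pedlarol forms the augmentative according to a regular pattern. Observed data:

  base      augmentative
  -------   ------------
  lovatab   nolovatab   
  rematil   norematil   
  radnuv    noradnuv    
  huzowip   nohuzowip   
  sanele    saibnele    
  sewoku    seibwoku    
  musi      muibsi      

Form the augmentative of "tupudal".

notupudal

radnuv and sewoku both have last vowel 'u' yet inflect differently (noradnuv, seibwoku), so the last vowel is not what conditions the rule; whether the stem ends in a vowel or a consonant is.
"tupudal" ends in a consonant. The stems ending in a consonant (lovatab → nolovatab, rematil → norematil, radnuv → noradnuv) add the prefix no-.
So tupudal → notupudal.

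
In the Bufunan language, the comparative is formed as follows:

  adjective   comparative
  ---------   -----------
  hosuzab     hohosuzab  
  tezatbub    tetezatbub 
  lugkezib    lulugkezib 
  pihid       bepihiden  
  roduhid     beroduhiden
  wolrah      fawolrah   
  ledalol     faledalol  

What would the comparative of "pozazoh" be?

fapozazoh

"pozazoh" ends in -h. The one such stem in the data (wolrah → fawolrah) adds the prefix fa-, so the same rule applies.
So pozazoh → fapozazoh.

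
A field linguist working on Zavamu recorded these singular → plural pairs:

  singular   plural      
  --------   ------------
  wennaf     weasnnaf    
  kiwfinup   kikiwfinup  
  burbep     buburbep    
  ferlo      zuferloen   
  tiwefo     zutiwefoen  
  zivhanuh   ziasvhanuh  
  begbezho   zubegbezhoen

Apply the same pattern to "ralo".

kiwfinup and zivhanuh both have last vowel 'u' yet inflect differently (kikiwfinup, ziasvhanuh), so the last vowel is not what conditions the rule; the final letter is.
"ralo" ends in -o. The stems ending in -o (ferlo → zuferloen, begbezho → zubegbezhoen, tiwefo → zutiwefoen) add zu- … -en around the stem.
So ralo → zuraloen.

zuraloen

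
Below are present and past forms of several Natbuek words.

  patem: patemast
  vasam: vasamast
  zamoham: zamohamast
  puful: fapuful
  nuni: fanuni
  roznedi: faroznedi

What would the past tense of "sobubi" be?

"sobubi" ends in -i. The stems ending in -i (nuni → fanuni, roznedi → faroznedi) add the prefix fa-.
The other pattern: stems ending in -m add -ast.
So sobubi → fasobubi.

fasobubi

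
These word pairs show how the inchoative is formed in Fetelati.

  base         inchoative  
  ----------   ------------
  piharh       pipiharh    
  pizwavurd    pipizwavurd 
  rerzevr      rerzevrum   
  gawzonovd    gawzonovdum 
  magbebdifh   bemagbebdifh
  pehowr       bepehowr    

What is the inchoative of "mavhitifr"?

pizwavurd and gawzonovd both end in -d yet inflect differently (pipizwavurd, gawzonovdum), so the final letter is not what conditions the rule; the second-to-last letter is.
"mavhitifr" has second-to-last letter 'f'. The one such stem in the data (magbebdifh → bemagbebdifh) adds the prefix be-, so the same rule applies.
The other patterns: stems whose second-to-last letter is 'r' add the prefix pi-; stems whose second-to-last letter is 'v' add -um.
So mavhitifr → bemavhitifr.

bemavhitifr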